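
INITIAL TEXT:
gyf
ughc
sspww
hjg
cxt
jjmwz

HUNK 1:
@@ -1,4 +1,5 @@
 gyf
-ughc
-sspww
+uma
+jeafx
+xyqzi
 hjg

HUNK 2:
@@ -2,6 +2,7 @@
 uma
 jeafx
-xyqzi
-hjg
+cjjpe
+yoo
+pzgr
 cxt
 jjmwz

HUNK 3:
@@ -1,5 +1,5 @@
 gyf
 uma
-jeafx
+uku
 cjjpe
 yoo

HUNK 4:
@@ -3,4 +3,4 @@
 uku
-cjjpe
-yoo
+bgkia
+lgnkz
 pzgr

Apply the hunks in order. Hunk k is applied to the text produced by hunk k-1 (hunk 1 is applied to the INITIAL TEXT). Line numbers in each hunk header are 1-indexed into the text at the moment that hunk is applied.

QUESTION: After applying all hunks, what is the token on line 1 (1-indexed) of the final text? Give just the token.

Hunk 1: at line 1 remove [ughc,sspww] add [uma,jeafx,xyqzi] -> 7 lines: gyf uma jeafx xyqzi hjg cxt jjmwz
Hunk 2: at line 2 remove [xyqzi,hjg] add [cjjpe,yoo,pzgr] -> 8 lines: gyf uma jeafx cjjpe yoo pzgr cxt jjmwz
Hunk 3: at line 1 remove [jeafx] add [uku] -> 8 lines: gyf uma uku cjjpe yoo pzgr cxt jjmwz
Hunk 4: at line 3 remove [cjjpe,yoo] add [bgkia,lgnkz] -> 8 lines: gyf uma uku bgkia lgnkz pzgr cxt jjmwz
Final line 1: gyf

Answer: gyf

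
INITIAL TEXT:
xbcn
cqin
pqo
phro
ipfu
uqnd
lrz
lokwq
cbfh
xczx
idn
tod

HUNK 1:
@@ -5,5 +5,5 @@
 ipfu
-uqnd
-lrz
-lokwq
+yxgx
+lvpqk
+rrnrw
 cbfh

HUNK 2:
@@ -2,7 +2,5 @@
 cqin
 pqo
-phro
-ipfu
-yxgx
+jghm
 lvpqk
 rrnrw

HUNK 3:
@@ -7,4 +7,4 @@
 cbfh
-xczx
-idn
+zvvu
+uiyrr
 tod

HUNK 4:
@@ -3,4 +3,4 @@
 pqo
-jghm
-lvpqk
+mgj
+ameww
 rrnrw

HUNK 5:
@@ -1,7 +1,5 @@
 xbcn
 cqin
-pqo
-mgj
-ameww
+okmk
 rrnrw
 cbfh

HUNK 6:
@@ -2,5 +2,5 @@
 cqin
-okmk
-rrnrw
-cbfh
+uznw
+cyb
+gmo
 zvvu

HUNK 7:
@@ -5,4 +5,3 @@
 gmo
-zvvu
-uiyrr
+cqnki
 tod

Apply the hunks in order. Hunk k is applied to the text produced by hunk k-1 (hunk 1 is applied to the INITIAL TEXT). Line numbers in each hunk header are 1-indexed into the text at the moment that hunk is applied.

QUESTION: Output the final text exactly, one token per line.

Hunk 1: at line 5 remove [uqnd,lrz,lokwq] add [yxgx,lvpqk,rrnrw] -> 12 lines: xbcn cqin pqo phro ipfu yxgx lvpqk rrnrw cbfh xczx idn tod
Hunk 2: at line 2 remove [phro,ipfu,yxgx] add [jghm] -> 10 lines: xbcn cqin pqo jghm lvpqk rrnrw cbfh xczx idn tod
Hunk 3: at line 7 remove [xczx,idn] add [zvvu,uiyrr] -> 10 lines: xbcn cqin pqo jghm lvpqk rrnrw cbfh zvvu uiyrr tod
Hunk 4: at line 3 remove [jghm,lvpqk] add [mgj,ameww] -> 10 lines: xbcn cqin pqo mgj ameww rrnrw cbfh zvvu uiyrr tod
Hunk 5: at line 1 remove [pqo,mgj,ameww] add [okmk] -> 8 lines: xbcn cqin okmk rrnrw cbfh zvvu uiyrr tod
Hunk 6: at line 2 remove [okmk,rrnrw,cbfh] add [uznw,cyb,gmo] -> 8 lines: xbcn cqin uznw cyb gmo zvvu uiyrr tod
Hunk 7: at line 5 remove [zvvu,uiyrr] add [cqnki] -> 7 lines: xbcn cqin uznw cyb gmo cqnki tod

Answer: xbcn
cqin
uznw
cyb
gmo
cqnki
tod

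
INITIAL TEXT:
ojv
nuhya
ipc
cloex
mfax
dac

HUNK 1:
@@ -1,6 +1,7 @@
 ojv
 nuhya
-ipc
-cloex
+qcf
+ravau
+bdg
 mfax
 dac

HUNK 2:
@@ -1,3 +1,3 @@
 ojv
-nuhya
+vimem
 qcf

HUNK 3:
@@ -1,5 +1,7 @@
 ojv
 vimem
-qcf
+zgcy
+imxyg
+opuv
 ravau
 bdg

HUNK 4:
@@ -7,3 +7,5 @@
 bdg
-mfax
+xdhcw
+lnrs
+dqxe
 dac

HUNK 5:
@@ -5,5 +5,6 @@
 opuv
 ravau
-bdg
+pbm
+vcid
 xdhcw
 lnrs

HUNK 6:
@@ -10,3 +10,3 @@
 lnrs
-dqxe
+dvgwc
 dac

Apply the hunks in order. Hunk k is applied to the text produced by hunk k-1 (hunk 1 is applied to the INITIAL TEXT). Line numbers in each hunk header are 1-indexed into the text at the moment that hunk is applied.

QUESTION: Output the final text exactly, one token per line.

Answer: ojv
vimem
zgcy
imxyg
opuv
ravau
pbm
vcid
xdhcw
lnrs
dvgwc
dac

Derivation:
Hunk 1: at line 1 remove [ipc,cloex] add [qcf,ravau,bdg] -> 7 lines: ojv nuhya qcf ravau bdg mfax dac
Hunk 2: at line 1 remove [nuhya] add [vimem] -> 7 lines: ojv vimem qcf ravau bdg mfax dac
Hunk 3: at line 1 remove [qcf] add [zgcy,imxyg,opuv] -> 9 lines: ojv vimem zgcy imxyg opuv ravau bdg mfax dac
Hunk 4: at line 7 remove [mfax] add [xdhcw,lnrs,dqxe] -> 11 lines: ojv vimem zgcy imxyg opuv ravau bdg xdhcw lnrs dqxe dac
Hunk 5: at line 5 remove [bdg] add [pbm,vcid] -> 12 lines: ojv vimem zgcy imxyg opuv ravau pbm vcid xdhcw lnrs dqxe dac
Hunk 6: at line 10 remove [dqxe] add [dvgwc] -> 12 lines: ojv vimem zgcy imxyg opuv ravau pbm vcid xdhcw lnrs dvgwc dac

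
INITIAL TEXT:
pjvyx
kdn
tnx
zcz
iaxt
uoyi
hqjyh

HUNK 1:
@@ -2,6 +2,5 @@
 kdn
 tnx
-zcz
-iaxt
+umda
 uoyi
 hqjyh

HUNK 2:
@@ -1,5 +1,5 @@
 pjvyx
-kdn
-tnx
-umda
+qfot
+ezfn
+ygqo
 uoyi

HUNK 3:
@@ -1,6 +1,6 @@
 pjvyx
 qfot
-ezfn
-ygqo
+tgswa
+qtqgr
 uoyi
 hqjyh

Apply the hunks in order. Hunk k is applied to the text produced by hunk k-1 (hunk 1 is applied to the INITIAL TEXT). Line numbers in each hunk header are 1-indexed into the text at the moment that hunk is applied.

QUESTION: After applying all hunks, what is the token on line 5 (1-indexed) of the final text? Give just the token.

Hunk 1: at line 2 remove [zcz,iaxt] add [umda] -> 6 lines: pjvyx kdn tnx umda uoyi hqjyh
Hunk 2: at line 1 remove [kdn,tnx,umda] add [qfot,ezfn,ygqo] -> 6 lines: pjvyx qfot ezfn ygqo uoyi hqjyh
Hunk 3: at line 1 remove [ezfn,ygqo] add [tgswa,qtqgr] -> 6 lines: pjvyx qfot tgswa qtqgr uoyi hqjyh
Final line 5: uoyi

Answer: uoyi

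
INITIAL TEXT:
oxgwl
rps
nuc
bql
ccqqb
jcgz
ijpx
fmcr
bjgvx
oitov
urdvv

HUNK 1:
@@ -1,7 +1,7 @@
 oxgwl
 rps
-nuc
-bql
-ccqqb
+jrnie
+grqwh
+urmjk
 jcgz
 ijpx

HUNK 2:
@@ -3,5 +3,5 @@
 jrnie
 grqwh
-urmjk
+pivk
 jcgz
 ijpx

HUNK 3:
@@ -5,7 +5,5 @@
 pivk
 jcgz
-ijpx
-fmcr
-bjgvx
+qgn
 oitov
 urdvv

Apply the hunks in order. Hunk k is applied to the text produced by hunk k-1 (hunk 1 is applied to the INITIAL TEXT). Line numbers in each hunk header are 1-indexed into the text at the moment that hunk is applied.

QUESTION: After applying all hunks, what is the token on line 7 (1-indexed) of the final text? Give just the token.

Answer: qgn

Derivation:
Hunk 1: at line 1 remove [nuc,bql,ccqqb] add [jrnie,grqwh,urmjk] -> 11 lines: oxgwl rps jrnie grqwh urmjk jcgz ijpx fmcr bjgvx oitov urdvv
Hunk 2: at line 3 remove [urmjk] add [pivk] -> 11 lines: oxgwl rps jrnie grqwh pivk jcgz ijpx fmcr bjgvx oitov urdvv
Hunk 3: at line 5 remove [ijpx,fmcr,bjgvx] add [qgn] -> 9 lines: oxgwl rps jrnie grqwh pivk jcgz qgn oitov urdvv
Final line 7: qgn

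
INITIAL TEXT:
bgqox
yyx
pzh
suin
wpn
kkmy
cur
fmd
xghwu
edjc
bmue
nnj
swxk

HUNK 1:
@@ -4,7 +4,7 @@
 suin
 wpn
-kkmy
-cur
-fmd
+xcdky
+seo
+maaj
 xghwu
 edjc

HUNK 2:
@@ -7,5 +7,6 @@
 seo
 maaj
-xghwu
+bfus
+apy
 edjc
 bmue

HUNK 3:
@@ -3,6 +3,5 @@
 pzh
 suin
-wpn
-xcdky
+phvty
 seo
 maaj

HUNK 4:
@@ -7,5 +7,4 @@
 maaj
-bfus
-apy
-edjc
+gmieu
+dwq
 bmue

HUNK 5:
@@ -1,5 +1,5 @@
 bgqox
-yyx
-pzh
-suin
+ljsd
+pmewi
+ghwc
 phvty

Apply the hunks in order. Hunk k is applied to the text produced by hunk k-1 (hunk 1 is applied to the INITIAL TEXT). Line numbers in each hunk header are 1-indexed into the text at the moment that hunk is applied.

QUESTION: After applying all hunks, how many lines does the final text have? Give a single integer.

Hunk 1: at line 4 remove [kkmy,cur,fmd] add [xcdky,seo,maaj] -> 13 lines: bgqox yyx pzh suin wpn xcdky seo maaj xghwu edjc bmue nnj swxk
Hunk 2: at line 7 remove [xghwu] add [bfus,apy] -> 14 lines: bgqox yyx pzh suin wpn xcdky seo maaj bfus apy edjc bmue nnj swxk
Hunk 3: at line 3 remove [wpn,xcdky] add [phvty] -> 13 lines: bgqox yyx pzh suin phvty seo maaj bfus apy edjc bmue nnj swxk
Hunk 4: at line 7 remove [bfus,apy,edjc] add [gmieu,dwq] -> 12 lines: bgqox yyx pzh suin phvty seo maaj gmieu dwq bmue nnj swxk
Hunk 5: at line 1 remove [yyx,pzh,suin] add [ljsd,pmewi,ghwc] -> 12 lines: bgqox ljsd pmewi ghwc phvty seo maaj gmieu dwq bmue nnj swxk
Final line count: 12

Answer: 12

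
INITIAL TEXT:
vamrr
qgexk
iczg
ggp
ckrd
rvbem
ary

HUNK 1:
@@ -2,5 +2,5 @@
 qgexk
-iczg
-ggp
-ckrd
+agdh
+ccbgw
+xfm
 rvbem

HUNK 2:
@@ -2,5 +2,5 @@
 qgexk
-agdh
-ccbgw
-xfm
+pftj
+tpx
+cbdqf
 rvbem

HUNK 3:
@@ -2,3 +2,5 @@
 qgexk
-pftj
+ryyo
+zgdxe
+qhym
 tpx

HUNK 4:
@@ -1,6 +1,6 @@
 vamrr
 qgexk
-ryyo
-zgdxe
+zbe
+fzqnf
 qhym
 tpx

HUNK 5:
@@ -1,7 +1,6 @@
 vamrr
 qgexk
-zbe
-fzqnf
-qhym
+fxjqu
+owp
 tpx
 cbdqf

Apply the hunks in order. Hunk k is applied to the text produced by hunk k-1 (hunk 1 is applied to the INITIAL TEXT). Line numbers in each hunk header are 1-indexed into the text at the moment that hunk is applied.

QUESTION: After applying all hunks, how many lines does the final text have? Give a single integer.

Hunk 1: at line 2 remove [iczg,ggp,ckrd] add [agdh,ccbgw,xfm] -> 7 lines: vamrr qgexk agdh ccbgw xfm rvbem ary
Hunk 2: at line 2 remove [agdh,ccbgw,xfm] add [pftj,tpx,cbdqf] -> 7 lines: vamrr qgexk pftj tpx cbdqf rvbem ary
Hunk 3: at line 2 remove [pftj] add [ryyo,zgdxe,qhym] -> 9 lines: vamrr qgexk ryyo zgdxe qhym tpx cbdqf rvbem ary
Hunk 4: at line 1 remove [ryyo,zgdxe] add [zbe,fzqnf] -> 9 lines: vamrr qgexk zbe fzqnf qhym tpx cbdqf rvbem ary
Hunk 5: at line 1 remove [zbe,fzqnf,qhym] add [fxjqu,owp] -> 8 lines: vamrr qgexk fxjqu owp tpx cbdqf rvbem ary
Final line count: 8

Answer: 8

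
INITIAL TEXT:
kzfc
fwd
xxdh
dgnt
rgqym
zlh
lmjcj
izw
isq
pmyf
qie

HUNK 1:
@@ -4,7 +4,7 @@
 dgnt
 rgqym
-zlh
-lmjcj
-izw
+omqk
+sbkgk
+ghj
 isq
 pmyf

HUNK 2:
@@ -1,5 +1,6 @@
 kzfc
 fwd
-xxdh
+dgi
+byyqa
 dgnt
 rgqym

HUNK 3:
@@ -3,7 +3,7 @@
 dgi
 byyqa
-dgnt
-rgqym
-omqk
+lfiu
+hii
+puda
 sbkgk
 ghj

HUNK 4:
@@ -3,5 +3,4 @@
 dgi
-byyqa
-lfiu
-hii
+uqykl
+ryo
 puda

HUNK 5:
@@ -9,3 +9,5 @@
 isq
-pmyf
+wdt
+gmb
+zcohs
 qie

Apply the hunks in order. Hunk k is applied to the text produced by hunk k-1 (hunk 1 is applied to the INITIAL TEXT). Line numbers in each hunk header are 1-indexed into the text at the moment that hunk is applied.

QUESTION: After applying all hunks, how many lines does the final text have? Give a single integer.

Hunk 1: at line 4 remove [zlh,lmjcj,izw] add [omqk,sbkgk,ghj] -> 11 lines: kzfc fwd xxdh dgnt rgqym omqk sbkgk ghj isq pmyf qie
Hunk 2: at line 1 remove [xxdh] add [dgi,byyqa] -> 12 lines: kzfc fwd dgi byyqa dgnt rgqym omqk sbkgk ghj isq pmyf qie
Hunk 3: at line 3 remove [dgnt,rgqym,omqk] add [lfiu,hii,puda] -> 12 lines: kzfc fwd dgi byyqa lfiu hii puda sbkgk ghj isq pmyf qie
Hunk 4: at line 3 remove [byyqa,lfiu,hii] add [uqykl,ryo] -> 11 lines: kzfc fwd dgi uqykl ryo puda sbkgk ghj isq pmyf qie
Hunk 5: at line 9 remove [pmyf] add [wdt,gmb,zcohs] -> 13 lines: kzfc fwd dgi uqykl ryo puda sbkgk ghj isq wdt gmb zcohs qie
Final line count: 13

Answer: 13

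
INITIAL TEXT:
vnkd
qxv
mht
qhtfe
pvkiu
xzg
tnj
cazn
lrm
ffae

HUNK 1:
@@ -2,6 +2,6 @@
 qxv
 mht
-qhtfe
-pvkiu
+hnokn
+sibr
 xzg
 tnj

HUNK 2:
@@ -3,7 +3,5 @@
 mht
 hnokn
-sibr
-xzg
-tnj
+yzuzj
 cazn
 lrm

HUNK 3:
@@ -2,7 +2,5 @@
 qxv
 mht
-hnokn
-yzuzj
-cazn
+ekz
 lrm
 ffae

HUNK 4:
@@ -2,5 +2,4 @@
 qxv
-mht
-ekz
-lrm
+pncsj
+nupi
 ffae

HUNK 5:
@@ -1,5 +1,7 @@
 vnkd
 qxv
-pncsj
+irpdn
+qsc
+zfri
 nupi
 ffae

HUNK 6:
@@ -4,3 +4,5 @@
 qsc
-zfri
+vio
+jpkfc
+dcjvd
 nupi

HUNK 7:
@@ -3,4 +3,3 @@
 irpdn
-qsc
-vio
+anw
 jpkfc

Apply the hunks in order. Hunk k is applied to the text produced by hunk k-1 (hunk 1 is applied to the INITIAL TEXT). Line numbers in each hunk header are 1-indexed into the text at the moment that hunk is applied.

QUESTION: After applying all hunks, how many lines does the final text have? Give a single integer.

Answer: 8

Derivation:
Hunk 1: at line 2 remove [qhtfe,pvkiu] add [hnokn,sibr] -> 10 lines: vnkd qxv mht hnokn sibr xzg tnj cazn lrm ffae
Hunk 2: at line 3 remove [sibr,xzg,tnj] add [yzuzj] -> 8 lines: vnkd qxv mht hnokn yzuzj cazn lrm ffae
Hunk 3: at line 2 remove [hnokn,yzuzj,cazn] add [ekz] -> 6 lines: vnkd qxv mht ekz lrm ffae
Hunk 4: at line 2 remove [mht,ekz,lrm] add [pncsj,nupi] -> 5 lines: vnkd qxv pncsj nupi ffae
Hunk 5: at line 1 remove [pncsj] add [irpdn,qsc,zfri] -> 7 lines: vnkd qxv irpdn qsc zfri nupi ffae
Hunk 6: at line 4 remove [zfri] add [vio,jpkfc,dcjvd] -> 9 lines: vnkd qxv irpdn qsc vio jpkfc dcjvd nupi ffae
Hunk 7: at line 3 remove [qsc,vio] add [anw] -> 8 lines: vnkd qxv irpdn anw jpkfc dcjvd nupi ffae
Final line count: 8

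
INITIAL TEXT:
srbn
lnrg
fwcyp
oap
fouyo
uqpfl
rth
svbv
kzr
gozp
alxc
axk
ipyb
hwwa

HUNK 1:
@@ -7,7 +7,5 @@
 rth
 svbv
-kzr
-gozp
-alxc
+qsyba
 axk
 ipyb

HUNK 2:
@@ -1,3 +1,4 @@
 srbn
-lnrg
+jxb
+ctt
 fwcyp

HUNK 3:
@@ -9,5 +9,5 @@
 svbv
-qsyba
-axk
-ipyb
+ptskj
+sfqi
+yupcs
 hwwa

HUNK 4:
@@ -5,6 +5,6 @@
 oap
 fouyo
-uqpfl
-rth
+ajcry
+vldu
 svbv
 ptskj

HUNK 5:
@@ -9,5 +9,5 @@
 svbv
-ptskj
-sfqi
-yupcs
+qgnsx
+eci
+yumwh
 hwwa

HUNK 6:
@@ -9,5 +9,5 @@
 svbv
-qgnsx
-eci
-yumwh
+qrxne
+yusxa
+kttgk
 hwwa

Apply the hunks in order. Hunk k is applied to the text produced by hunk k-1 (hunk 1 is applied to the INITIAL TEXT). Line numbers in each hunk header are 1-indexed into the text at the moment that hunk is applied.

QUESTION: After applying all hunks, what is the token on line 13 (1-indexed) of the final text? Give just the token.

Answer: hwwa

Derivation:
Hunk 1: at line 7 remove [kzr,gozp,alxc] add [qsyba] -> 12 lines: srbn lnrg fwcyp oap fouyo uqpfl rth svbv qsyba axk ipyb hwwa
Hunk 2: at line 1 remove [lnrg] add [jxb,ctt] -> 13 lines: srbn jxb ctt fwcyp oap fouyo uqpfl rth svbv qsyba axk ipyb hwwa
Hunk 3: at line 9 remove [qsyba,axk,ipyb] add [ptskj,sfqi,yupcs] -> 13 lines: srbn jxb ctt fwcyp oap fouyo uqpfl rth svbv ptskj sfqi yupcs hwwa
Hunk 4: at line 5 remove [uqpfl,rth] add [ajcry,vldu] -> 13 lines: srbn jxb ctt fwcyp oap fouyo ajcry vldu svbv ptskj sfqi yupcs hwwa
Hunk 5: at line 9 remove [ptskj,sfqi,yupcs] add [qgnsx,eci,yumwh] -> 13 lines: srbn jxb ctt fwcyp oap fouyo ajcry vldu svbv qgnsx eci yumwh hwwa
Hunk 6: at line 9 remove [qgnsx,eci,yumwh] add [qrxne,yusxa,kttgk] -> 13 lines: srbn jxb ctt fwcyp oap fouyo ajcry vldu svbv qrxne yusxa kttgk hwwa
Final line 13: hwwa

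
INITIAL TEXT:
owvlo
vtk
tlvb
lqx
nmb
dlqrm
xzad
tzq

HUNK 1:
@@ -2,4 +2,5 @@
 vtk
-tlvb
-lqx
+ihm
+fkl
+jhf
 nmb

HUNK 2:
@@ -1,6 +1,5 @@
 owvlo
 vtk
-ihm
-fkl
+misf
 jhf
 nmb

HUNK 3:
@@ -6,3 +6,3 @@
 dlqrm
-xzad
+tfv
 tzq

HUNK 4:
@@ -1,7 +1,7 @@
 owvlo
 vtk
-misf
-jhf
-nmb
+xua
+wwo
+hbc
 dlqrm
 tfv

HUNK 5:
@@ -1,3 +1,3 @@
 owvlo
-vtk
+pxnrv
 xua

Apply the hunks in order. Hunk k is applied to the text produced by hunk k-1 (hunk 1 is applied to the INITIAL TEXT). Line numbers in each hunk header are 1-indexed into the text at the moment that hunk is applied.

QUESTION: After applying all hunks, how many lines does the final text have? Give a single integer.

Answer: 8

Derivation:
Hunk 1: at line 2 remove [tlvb,lqx] add [ihm,fkl,jhf] -> 9 lines: owvlo vtk ihm fkl jhf nmb dlqrm xzad tzq
Hunk 2: at line 1 remove [ihm,fkl] add [misf] -> 8 lines: owvlo vtk misf jhf nmb dlqrm xzad tzq
Hunk 3: at line 6 remove [xzad] add [tfv] -> 8 lines: owvlo vtk misf jhf nmb dlqrm tfv tzq
Hunk 4: at line 1 remove [misf,jhf,nmb] add [xua,wwo,hbc] -> 8 lines: owvlo vtk xua wwo hbc dlqrm tfv tzq
Hunk 5: at line 1 remove [vtk] add [pxnrv] -> 8 lines: owvlo pxnrv xua wwo hbc dlqrm tfv tzq
Final line count: 8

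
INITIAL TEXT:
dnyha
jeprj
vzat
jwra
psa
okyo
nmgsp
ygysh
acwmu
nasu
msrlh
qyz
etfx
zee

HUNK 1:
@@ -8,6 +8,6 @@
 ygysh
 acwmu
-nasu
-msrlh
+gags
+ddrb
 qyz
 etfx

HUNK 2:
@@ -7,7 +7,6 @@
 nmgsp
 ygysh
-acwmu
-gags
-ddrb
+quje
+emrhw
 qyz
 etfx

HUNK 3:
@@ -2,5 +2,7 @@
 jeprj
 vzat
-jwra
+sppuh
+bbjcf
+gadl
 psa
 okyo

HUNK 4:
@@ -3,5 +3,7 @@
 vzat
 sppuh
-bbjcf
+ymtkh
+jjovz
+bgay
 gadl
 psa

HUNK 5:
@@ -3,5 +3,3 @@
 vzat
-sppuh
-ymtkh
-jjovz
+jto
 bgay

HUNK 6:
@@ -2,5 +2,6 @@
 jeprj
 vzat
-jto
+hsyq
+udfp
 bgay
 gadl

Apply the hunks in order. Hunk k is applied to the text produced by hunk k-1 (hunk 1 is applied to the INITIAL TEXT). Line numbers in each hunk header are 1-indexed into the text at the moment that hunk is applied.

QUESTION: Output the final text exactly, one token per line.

Hunk 1: at line 8 remove [nasu,msrlh] add [gags,ddrb] -> 14 lines: dnyha jeprj vzat jwra psa okyo nmgsp ygysh acwmu gags ddrb qyz etfx zee
Hunk 2: at line 7 remove [acwmu,gags,ddrb] add [quje,emrhw] -> 13 lines: dnyha jeprj vzat jwra psa okyo nmgsp ygysh quje emrhw qyz etfx zee
Hunk 3: at line 2 remove [jwra] add [sppuh,bbjcf,gadl] -> 15 lines: dnyha jeprj vzat sppuh bbjcf gadl psa okyo nmgsp ygysh quje emrhw qyz etfx zee
Hunk 4: at line 3 remove [bbjcf] add [ymtkh,jjovz,bgay] -> 17 lines: dnyha jeprj vzat sppuh ymtkh jjovz bgay gadl psa okyo nmgsp ygysh quje emrhw qyz etfx zee
Hunk 5: at line 3 remove [sppuh,ymtkh,jjovz] add [jto] -> 15 lines: dnyha jeprj vzat jto bgay gadl psa okyo nmgsp ygysh quje emrhw qyz etfx zee
Hunk 6: at line 2 remove [jto] add [hsyq,udfp] -> 16 lines: dnyha jeprj vzat hsyq udfp bgay gadl psa okyo nmgsp ygysh quje emrhw qyz etfx zee

Answer: dnyha
jeprj
vzat
hsyq
udfp
bgay
gadl
psa
okyo
nmgsp
ygysh
quje
emrhw
qyz
etfx
zee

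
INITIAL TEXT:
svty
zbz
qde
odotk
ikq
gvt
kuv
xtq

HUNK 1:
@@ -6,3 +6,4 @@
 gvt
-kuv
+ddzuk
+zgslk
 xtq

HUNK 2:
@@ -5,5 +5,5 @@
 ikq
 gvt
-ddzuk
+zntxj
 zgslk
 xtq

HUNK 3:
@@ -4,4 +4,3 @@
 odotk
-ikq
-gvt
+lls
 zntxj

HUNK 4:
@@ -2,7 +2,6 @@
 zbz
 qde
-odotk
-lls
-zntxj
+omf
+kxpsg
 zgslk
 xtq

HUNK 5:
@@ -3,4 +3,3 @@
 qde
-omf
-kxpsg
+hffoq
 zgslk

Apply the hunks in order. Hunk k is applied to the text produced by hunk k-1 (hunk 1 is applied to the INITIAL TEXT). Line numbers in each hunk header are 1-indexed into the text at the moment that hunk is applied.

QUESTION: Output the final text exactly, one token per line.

Hunk 1: at line 6 remove [kuv] add [ddzuk,zgslk] -> 9 lines: svty zbz qde odotk ikq gvt ddzuk zgslk xtq
Hunk 2: at line 5 remove [ddzuk] add [zntxj] -> 9 lines: svty zbz qde odotk ikq gvt zntxj zgslk xtq
Hunk 3: at line 4 remove [ikq,gvt] add [lls] -> 8 lines: svty zbz qde odotk lls zntxj zgslk xtq
Hunk 4: at line 2 remove [odotk,lls,zntxj] add [omf,kxpsg] -> 7 lines: svty zbz qde omf kxpsg zgslk xtq
Hunk 5: at line 3 remove [omf,kxpsg] add [hffoq] -> 6 lines: svty zbz qde hffoq zgslk xtq

Answer: svty
zbz
qde
hffoq
zgslk
xtq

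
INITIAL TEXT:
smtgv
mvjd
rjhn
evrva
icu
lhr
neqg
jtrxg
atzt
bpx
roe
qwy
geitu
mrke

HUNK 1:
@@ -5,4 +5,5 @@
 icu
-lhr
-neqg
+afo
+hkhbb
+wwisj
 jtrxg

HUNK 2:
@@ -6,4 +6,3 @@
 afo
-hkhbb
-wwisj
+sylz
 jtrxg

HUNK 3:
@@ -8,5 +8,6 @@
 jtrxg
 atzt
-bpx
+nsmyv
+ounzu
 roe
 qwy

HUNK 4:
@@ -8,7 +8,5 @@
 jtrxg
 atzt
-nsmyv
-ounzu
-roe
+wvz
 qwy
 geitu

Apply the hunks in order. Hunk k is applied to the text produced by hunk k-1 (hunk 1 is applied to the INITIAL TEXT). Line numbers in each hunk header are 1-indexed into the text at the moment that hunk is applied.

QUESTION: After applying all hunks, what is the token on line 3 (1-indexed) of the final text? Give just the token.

Answer: rjhn

Derivation:
Hunk 1: at line 5 remove [lhr,neqg] add [afo,hkhbb,wwisj] -> 15 lines: smtgv mvjd rjhn evrva icu afo hkhbb wwisj jtrxg atzt bpx roe qwy geitu mrke
Hunk 2: at line 6 remove [hkhbb,wwisj] add [sylz] -> 14 lines: smtgv mvjd rjhn evrva icu afo sylz jtrxg atzt bpx roe qwy geitu mrke
Hunk 3: at line 8 remove [bpx] add [nsmyv,ounzu] -> 15 lines: smtgv mvjd rjhn evrva icu afo sylz jtrxg atzt nsmyv ounzu roe qwy geitu mrke
Hunk 4: at line 8 remove [nsmyv,ounzu,roe] add [wvz] -> 13 lines: smtgv mvjd rjhn evrva icu afo sylz jtrxg atzt wvz qwy geitu mrke
Final line 3: rjhn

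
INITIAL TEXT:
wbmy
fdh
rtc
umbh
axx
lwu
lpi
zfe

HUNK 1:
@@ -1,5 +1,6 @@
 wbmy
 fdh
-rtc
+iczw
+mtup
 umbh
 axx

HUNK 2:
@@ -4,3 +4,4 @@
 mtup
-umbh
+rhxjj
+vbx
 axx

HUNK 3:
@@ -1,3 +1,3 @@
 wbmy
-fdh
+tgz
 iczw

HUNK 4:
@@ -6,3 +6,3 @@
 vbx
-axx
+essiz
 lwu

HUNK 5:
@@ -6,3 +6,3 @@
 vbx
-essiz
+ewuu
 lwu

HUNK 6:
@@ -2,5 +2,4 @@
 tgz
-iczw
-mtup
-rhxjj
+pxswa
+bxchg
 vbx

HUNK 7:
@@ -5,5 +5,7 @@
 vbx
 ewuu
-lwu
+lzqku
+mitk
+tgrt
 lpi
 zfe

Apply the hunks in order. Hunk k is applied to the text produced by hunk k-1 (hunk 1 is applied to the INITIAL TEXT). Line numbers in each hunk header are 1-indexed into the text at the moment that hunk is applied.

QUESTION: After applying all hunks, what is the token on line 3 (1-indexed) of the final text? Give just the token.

Answer: pxswa

Derivation:
Hunk 1: at line 1 remove [rtc] add [iczw,mtup] -> 9 lines: wbmy fdh iczw mtup umbh axx lwu lpi zfe
Hunk 2: at line 4 remove [umbh] add [rhxjj,vbx] -> 10 lines: wbmy fdh iczw mtup rhxjj vbx axx lwu lpi zfe
Hunk 3: at line 1 remove [fdh] add [tgz] -> 10 lines: wbmy tgz iczw mtup rhxjj vbx axx lwu lpi zfe
Hunk 4: at line 6 remove [axx] add [essiz] -> 10 lines: wbmy tgz iczw mtup rhxjj vbx essiz lwu lpi zfe
Hunk 5: at line 6 remove [essiz] add [ewuu] -> 10 lines: wbmy tgz iczw mtup rhxjj vbx ewuu lwu lpi zfe
Hunk 6: at line 2 remove [iczw,mtup,rhxjj] add [pxswa,bxchg] -> 9 lines: wbmy tgz pxswa bxchg vbx ewuu lwu lpi zfe
Hunk 7: at line 5 remove [lwu] add [lzqku,mitk,tgrt] -> 11 lines: wbmy tgz pxswa bxchg vbx ewuu lzqku mitk tgrt lpi zfe
Final line 3: pxswa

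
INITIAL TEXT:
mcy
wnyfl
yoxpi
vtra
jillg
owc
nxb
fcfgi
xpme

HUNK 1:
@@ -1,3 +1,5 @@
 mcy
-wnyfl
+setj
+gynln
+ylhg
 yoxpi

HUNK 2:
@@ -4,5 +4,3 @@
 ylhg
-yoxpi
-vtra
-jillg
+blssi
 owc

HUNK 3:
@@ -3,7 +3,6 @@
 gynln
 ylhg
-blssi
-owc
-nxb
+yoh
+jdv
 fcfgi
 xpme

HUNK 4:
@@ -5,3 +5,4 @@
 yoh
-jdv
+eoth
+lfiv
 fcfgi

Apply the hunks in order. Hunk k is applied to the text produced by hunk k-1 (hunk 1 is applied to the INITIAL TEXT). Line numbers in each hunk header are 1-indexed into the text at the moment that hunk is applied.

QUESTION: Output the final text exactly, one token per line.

Answer: mcy
setj
gynln
ylhg
yoh
eoth
lfiv
fcfgi
xpme

Derivation:
Hunk 1: at line 1 remove [wnyfl] add [setj,gynln,ylhg] -> 11 lines: mcy setj gynln ylhg yoxpi vtra jillg owc nxb fcfgi xpme
Hunk 2: at line 4 remove [yoxpi,vtra,jillg] add [blssi] -> 9 lines: mcy setj gynln ylhg blssi owc nxb fcfgi xpme
Hunk 3: at line 3 remove [blssi,owc,nxb] add [yoh,jdv] -> 8 lines: mcy setj gynln ylhg yoh jdv fcfgi xpme
Hunk 4: at line 5 remove [jdv] add [eoth,lfiv] -> 9 lines: mcy setj gynln ylhg yoh eoth lfiv fcfgi xpme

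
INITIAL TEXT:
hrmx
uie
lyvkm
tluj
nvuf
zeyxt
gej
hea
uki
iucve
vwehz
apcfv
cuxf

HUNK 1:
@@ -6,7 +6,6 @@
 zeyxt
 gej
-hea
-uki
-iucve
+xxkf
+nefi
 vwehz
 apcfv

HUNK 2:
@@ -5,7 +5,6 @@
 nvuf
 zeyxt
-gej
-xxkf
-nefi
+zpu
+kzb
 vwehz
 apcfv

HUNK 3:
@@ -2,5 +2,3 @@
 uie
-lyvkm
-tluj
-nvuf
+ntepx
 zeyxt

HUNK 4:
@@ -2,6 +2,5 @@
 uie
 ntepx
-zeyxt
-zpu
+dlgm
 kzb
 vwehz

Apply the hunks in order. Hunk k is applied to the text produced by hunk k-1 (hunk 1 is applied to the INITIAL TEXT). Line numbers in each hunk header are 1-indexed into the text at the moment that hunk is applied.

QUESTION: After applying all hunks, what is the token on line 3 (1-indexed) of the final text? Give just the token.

Answer: ntepx

Derivation:
Hunk 1: at line 6 remove [hea,uki,iucve] add [xxkf,nefi] -> 12 lines: hrmx uie lyvkm tluj nvuf zeyxt gej xxkf nefi vwehz apcfv cuxf
Hunk 2: at line 5 remove [gej,xxkf,nefi] add [zpu,kzb] -> 11 lines: hrmx uie lyvkm tluj nvuf zeyxt zpu kzb vwehz apcfv cuxf
Hunk 3: at line 2 remove [lyvkm,tluj,nvuf] add [ntepx] -> 9 lines: hrmx uie ntepx zeyxt zpu kzb vwehz apcfv cuxf
Hunk 4: at line 2 remove [zeyxt,zpu] add [dlgm] -> 8 lines: hrmx uie ntepx dlgm kzb vwehz apcfv cuxf
Final line 3: ntepx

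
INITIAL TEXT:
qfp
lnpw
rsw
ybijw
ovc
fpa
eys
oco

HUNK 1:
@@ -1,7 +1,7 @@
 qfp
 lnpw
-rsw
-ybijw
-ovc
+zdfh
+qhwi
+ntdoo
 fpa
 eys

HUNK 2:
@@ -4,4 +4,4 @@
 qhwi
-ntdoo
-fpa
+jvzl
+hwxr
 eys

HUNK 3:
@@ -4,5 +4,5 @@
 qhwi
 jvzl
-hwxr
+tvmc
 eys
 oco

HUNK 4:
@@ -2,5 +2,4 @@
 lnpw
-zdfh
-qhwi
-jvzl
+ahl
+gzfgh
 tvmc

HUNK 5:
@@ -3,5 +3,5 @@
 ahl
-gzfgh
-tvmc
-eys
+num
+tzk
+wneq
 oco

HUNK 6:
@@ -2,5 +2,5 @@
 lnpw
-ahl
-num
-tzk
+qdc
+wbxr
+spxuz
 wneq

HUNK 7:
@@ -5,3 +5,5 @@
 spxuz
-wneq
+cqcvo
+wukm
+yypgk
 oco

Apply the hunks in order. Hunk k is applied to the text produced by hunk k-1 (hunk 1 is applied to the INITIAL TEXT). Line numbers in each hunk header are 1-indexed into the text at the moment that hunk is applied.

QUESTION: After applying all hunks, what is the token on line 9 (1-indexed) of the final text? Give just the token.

Hunk 1: at line 1 remove [rsw,ybijw,ovc] add [zdfh,qhwi,ntdoo] -> 8 lines: qfp lnpw zdfh qhwi ntdoo fpa eys oco
Hunk 2: at line 4 remove [ntdoo,fpa] add [jvzl,hwxr] -> 8 lines: qfp lnpw zdfh qhwi jvzl hwxr eys oco
Hunk 3: at line 4 remove [hwxr] add [tvmc] -> 8 lines: qfp lnpw zdfh qhwi jvzl tvmc eys oco
Hunk 4: at line 2 remove [zdfh,qhwi,jvzl] add [ahl,gzfgh] -> 7 lines: qfp lnpw ahl gzfgh tvmc eys oco
Hunk 5: at line 3 remove [gzfgh,tvmc,eys] add [num,tzk,wneq] -> 7 lines: qfp lnpw ahl num tzk wneq oco
Hunk 6: at line 2 remove [ahl,num,tzk] add [qdc,wbxr,spxuz] -> 7 lines: qfp lnpw qdc wbxr spxuz wneq oco
Hunk 7: at line 5 remove [wneq] add [cqcvo,wukm,yypgk] -> 9 lines: qfp lnpw qdc wbxr spxuz cqcvo wukm yypgk oco
Final line 9: oco

Answer: oco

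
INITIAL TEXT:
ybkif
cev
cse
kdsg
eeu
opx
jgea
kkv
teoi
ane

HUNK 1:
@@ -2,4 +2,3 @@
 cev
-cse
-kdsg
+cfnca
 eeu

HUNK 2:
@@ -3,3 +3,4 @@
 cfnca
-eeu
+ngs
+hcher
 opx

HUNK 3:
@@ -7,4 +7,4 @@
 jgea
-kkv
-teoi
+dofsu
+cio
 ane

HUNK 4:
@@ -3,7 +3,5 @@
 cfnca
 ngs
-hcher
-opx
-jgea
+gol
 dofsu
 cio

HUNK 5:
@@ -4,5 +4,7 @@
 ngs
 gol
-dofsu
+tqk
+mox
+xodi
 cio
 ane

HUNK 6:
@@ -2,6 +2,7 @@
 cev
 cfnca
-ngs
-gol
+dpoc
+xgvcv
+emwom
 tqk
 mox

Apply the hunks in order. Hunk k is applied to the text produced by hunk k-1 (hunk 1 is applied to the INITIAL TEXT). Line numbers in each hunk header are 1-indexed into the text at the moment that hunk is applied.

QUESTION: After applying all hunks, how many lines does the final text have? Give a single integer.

Hunk 1: at line 2 remove [cse,kdsg] add [cfnca] -> 9 lines: ybkif cev cfnca eeu opx jgea kkv teoi ane
Hunk 2: at line 3 remove [eeu] add [ngs,hcher] -> 10 lines: ybkif cev cfnca ngs hcher opx jgea kkv teoi ane
Hunk 3: at line 7 remove [kkv,teoi] add [dofsu,cio] -> 10 lines: ybkif cev cfnca ngs hcher opx jgea dofsu cio ane
Hunk 4: at line 3 remove [hcher,opx,jgea] add [gol] -> 8 lines: ybkif cev cfnca ngs gol dofsu cio ane
Hunk 5: at line 4 remove [dofsu] add [tqk,mox,xodi] -> 10 lines: ybkif cev cfnca ngs gol tqk mox xodi cio ane
Hunk 6: at line 2 remove [ngs,gol] add [dpoc,xgvcv,emwom] -> 11 lines: ybkif cev cfnca dpoc xgvcv emwom tqk mox xodi cio ane
Final line count: 11

Answer: 11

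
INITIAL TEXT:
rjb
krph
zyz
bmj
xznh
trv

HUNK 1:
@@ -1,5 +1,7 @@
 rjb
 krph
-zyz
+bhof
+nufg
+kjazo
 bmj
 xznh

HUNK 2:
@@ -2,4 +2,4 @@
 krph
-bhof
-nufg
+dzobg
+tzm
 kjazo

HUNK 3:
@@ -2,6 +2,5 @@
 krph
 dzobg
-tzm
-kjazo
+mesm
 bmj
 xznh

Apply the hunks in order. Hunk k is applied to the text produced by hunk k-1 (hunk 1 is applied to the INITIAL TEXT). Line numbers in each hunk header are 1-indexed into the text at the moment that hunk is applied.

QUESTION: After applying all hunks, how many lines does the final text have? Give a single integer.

Answer: 7

Derivation:
Hunk 1: at line 1 remove [zyz] add [bhof,nufg,kjazo] -> 8 lines: rjb krph bhof nufg kjazo bmj xznh trv
Hunk 2: at line 2 remove [bhof,nufg] add [dzobg,tzm] -> 8 lines: rjb krph dzobg tzm kjazo bmj xznh trv
Hunk 3: at line 2 remove [tzm,kjazo] add [mesm] -> 7 lines: rjb krph dzobg mesm bmj xznh trv
Final line count: 7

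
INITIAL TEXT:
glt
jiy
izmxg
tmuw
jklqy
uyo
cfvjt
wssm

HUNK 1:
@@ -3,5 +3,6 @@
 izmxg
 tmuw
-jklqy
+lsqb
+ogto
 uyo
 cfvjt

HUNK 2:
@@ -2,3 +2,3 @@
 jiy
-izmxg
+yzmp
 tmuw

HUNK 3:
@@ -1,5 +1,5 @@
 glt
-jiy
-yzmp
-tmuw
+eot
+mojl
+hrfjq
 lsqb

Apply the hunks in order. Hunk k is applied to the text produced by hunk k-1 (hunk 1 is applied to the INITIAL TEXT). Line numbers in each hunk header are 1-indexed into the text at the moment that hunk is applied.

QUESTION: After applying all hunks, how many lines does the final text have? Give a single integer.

Answer: 9

Derivation:
Hunk 1: at line 3 remove [jklqy] add [lsqb,ogto] -> 9 lines: glt jiy izmxg tmuw lsqb ogto uyo cfvjt wssm
Hunk 2: at line 2 remove [izmxg] add [yzmp] -> 9 lines: glt jiy yzmp tmuw lsqb ogto uyo cfvjt wssm
Hunk 3: at line 1 remove [jiy,yzmp,tmuw] add [eot,mojl,hrfjq] -> 9 lines: glt eot mojl hrfjq lsqb ogto uyo cfvjt wssm
Final line count: 9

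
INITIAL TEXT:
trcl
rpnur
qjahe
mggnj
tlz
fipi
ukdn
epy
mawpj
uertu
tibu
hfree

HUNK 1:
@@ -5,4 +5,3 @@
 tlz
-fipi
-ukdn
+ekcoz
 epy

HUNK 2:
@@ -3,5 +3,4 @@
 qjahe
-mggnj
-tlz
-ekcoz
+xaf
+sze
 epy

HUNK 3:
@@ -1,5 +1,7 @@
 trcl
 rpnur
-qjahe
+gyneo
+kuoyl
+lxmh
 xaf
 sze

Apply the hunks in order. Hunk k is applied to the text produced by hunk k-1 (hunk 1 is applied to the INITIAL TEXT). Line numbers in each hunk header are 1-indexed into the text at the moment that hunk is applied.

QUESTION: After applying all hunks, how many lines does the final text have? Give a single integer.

Hunk 1: at line 5 remove [fipi,ukdn] add [ekcoz] -> 11 lines: trcl rpnur qjahe mggnj tlz ekcoz epy mawpj uertu tibu hfree
Hunk 2: at line 3 remove [mggnj,tlz,ekcoz] add [xaf,sze] -> 10 lines: trcl rpnur qjahe xaf sze epy mawpj uertu tibu hfree
Hunk 3: at line 1 remove [qjahe] add [gyneo,kuoyl,lxmh] -> 12 lines: trcl rpnur gyneo kuoyl lxmh xaf sze epy mawpj uertu tibu hfree
Final line count: 12

Answer: 12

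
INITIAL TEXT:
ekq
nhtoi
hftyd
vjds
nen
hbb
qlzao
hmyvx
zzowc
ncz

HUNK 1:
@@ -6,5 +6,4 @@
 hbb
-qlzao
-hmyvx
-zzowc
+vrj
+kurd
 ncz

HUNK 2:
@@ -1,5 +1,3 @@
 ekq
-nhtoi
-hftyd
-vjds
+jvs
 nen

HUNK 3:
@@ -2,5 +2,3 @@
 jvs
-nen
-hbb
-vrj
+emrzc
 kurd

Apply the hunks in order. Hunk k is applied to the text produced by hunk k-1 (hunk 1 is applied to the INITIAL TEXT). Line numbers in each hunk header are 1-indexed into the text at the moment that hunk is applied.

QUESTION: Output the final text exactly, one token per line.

Hunk 1: at line 6 remove [qlzao,hmyvx,zzowc] add [vrj,kurd] -> 9 lines: ekq nhtoi hftyd vjds nen hbb vrj kurd ncz
Hunk 2: at line 1 remove [nhtoi,hftyd,vjds] add [jvs] -> 7 lines: ekq jvs nen hbb vrj kurd ncz
Hunk 3: at line 2 remove [nen,hbb,vrj] add [emrzc] -> 5 lines: ekq jvs emrzc kurd ncz

Answer: ekq
jvs
emrzc
kurd
ncz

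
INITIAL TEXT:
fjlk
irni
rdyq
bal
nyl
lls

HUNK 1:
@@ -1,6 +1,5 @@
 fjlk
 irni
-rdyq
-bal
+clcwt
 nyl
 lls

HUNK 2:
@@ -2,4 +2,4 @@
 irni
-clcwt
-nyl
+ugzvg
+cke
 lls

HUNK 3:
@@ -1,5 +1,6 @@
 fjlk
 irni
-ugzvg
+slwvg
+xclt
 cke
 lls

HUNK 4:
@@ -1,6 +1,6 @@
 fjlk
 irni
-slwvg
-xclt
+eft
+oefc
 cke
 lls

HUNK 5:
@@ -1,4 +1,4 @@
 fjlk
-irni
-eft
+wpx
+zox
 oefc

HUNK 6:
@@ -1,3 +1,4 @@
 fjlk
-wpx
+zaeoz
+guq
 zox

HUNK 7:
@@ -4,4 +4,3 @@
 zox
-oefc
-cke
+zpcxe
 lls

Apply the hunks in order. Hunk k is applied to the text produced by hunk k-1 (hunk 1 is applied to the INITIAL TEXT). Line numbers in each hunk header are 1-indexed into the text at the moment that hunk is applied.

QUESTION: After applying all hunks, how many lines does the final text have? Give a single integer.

Hunk 1: at line 1 remove [rdyq,bal] add [clcwt] -> 5 lines: fjlk irni clcwt nyl lls
Hunk 2: at line 2 remove [clcwt,nyl] add [ugzvg,cke] -> 5 lines: fjlk irni ugzvg cke lls
Hunk 3: at line 1 remove [ugzvg] add [slwvg,xclt] -> 6 lines: fjlk irni slwvg xclt cke lls
Hunk 4: at line 1 remove [slwvg,xclt] add [eft,oefc] -> 6 lines: fjlk irni eft oefc cke lls
Hunk 5: at line 1 remove [irni,eft] add [wpx,zox] -> 6 lines: fjlk wpx zox oefc cke lls
Hunk 6: at line 1 remove [wpx] add [zaeoz,guq] -> 7 lines: fjlk zaeoz guq zox oefc cke lls
Hunk 7: at line 4 remove [oefc,cke] add [zpcxe] -> 6 lines: fjlk zaeoz guq zox zpcxe lls
Final line count: 6

Answer: 6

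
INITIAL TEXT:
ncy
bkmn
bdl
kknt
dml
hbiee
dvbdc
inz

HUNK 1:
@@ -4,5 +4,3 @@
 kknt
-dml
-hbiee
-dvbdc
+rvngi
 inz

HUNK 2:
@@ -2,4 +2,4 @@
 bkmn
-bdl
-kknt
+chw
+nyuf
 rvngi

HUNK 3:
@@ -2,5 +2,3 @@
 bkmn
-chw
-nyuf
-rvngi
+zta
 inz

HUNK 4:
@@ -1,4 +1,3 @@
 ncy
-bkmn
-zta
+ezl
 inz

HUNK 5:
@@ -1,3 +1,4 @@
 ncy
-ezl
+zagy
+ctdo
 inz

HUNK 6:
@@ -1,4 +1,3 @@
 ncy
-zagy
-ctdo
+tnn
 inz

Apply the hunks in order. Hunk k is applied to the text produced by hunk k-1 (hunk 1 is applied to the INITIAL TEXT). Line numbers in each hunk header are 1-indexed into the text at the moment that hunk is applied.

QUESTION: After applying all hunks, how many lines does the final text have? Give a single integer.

Answer: 3

Derivation:
Hunk 1: at line 4 remove [dml,hbiee,dvbdc] add [rvngi] -> 6 lines: ncy bkmn bdl kknt rvngi inz
Hunk 2: at line 2 remove [bdl,kknt] add [chw,nyuf] -> 6 lines: ncy bkmn chw nyuf rvngi inz
Hunk 3: at line 2 remove [chw,nyuf,rvngi] add [zta] -> 4 lines: ncy bkmn zta inz
Hunk 4: at line 1 remove [bkmn,zta] add [ezl] -> 3 lines: ncy ezl inz
Hunk 5: at line 1 remove [ezl] add [zagy,ctdo] -> 4 lines: ncy zagy ctdo inz
Hunk 6: at line 1 remove [zagy,ctdo] add [tnn] -> 3 lines: ncy tnn inz
Final line count: 3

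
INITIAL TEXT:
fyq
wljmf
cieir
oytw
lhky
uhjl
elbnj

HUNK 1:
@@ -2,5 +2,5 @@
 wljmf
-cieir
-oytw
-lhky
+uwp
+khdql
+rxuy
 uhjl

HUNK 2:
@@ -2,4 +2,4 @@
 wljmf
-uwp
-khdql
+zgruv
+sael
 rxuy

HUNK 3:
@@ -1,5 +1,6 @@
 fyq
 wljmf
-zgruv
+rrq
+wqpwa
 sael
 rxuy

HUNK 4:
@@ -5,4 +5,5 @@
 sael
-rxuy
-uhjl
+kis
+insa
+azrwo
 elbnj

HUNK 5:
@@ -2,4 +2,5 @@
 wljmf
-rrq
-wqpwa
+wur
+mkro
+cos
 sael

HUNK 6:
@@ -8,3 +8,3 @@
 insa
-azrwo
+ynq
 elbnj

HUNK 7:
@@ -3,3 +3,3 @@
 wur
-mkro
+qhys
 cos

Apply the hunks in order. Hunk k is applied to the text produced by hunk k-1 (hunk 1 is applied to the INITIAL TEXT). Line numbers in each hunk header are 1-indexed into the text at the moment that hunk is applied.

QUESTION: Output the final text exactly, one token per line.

Answer: fyq
wljmf
wur
qhys
cos
sael
kis
insa
ynq
elbnj

Derivation:
Hunk 1: at line 2 remove [cieir,oytw,lhky] add [uwp,khdql,rxuy] -> 7 lines: fyq wljmf uwp khdql rxuy uhjl elbnj
Hunk 2: at line 2 remove [uwp,khdql] add [zgruv,sael] -> 7 lines: fyq wljmf zgruv sael rxuy uhjl elbnj
Hunk 3: at line 1 remove [zgruv] add [rrq,wqpwa] -> 8 lines: fyq wljmf rrq wqpwa sael rxuy uhjl elbnj
Hunk 4: at line 5 remove [rxuy,uhjl] add [kis,insa,azrwo] -> 9 lines: fyq wljmf rrq wqpwa sael kis insa azrwo elbnj
Hunk 5: at line 2 remove [rrq,wqpwa] add [wur,mkro,cos] -> 10 lines: fyq wljmf wur mkro cos sael kis insa azrwo elbnj
Hunk 6: at line 8 remove [azrwo] add [ynq] -> 10 lines: fyq wljmf wur mkro cos sael kis insa ynq elbnj
Hunk 7: at line 3 remove [mkro] add [qhys] -> 10 lines: fyq wljmf wur qhys cos sael kis insa ynq elbnj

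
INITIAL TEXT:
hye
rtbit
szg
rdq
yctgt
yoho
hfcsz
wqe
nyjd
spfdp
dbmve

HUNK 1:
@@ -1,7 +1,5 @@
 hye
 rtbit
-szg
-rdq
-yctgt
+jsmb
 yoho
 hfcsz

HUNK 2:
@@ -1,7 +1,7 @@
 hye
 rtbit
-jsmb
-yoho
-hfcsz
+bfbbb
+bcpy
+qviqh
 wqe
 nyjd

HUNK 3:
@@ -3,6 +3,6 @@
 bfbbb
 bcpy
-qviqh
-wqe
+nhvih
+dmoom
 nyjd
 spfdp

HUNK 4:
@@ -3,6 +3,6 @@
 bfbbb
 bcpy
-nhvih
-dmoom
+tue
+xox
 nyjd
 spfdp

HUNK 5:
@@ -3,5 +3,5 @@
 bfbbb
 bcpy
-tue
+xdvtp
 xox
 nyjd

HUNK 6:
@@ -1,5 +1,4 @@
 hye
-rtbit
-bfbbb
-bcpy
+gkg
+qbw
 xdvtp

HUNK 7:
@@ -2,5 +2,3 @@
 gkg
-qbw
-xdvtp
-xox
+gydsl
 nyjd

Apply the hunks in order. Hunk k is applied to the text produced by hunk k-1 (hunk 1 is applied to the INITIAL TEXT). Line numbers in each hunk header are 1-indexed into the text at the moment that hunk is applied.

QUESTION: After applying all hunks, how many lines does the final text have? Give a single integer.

Hunk 1: at line 1 remove [szg,rdq,yctgt] add [jsmb] -> 9 lines: hye rtbit jsmb yoho hfcsz wqe nyjd spfdp dbmve
Hunk 2: at line 1 remove [jsmb,yoho,hfcsz] add [bfbbb,bcpy,qviqh] -> 9 lines: hye rtbit bfbbb bcpy qviqh wqe nyjd spfdp dbmve
Hunk 3: at line 3 remove [qviqh,wqe] add [nhvih,dmoom] -> 9 lines: hye rtbit bfbbb bcpy nhvih dmoom nyjd spfdp dbmve
Hunk 4: at line 3 remove [nhvih,dmoom] add [tue,xox] -> 9 lines: hye rtbit bfbbb bcpy tue xox nyjd spfdp dbmve
Hunk 5: at line 3 remove [tue] add [xdvtp] -> 9 lines: hye rtbit bfbbb bcpy xdvtp xox nyjd spfdp dbmve
Hunk 6: at line 1 remove [rtbit,bfbbb,bcpy] add [gkg,qbw] -> 8 lines: hye gkg qbw xdvtp xox nyjd spfdp dbmve
Hunk 7: at line 2 remove [qbw,xdvtp,xox] add [gydsl] -> 6 lines: hye gkg gydsl nyjd spfdp dbmve
Final line count: 6

Answer: 6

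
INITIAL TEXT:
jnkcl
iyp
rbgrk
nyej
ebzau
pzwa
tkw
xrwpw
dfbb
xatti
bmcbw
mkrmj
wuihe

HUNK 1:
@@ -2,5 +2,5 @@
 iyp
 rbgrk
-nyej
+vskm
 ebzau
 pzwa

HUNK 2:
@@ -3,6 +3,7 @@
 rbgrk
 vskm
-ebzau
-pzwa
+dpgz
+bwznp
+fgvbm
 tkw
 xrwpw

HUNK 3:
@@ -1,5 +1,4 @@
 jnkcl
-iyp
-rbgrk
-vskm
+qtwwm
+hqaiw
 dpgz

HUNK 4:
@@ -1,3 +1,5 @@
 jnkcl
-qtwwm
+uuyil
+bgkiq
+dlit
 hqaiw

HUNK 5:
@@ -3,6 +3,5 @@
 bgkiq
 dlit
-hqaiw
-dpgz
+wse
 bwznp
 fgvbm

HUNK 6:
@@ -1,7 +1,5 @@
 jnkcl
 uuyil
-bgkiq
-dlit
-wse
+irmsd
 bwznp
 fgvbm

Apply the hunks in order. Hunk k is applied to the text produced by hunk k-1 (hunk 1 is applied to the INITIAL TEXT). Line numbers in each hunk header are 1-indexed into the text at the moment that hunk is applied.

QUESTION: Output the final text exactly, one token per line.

Answer: jnkcl
uuyil
irmsd
bwznp
fgvbm
tkw
xrwpw
dfbb
xatti
bmcbw
mkrmj
wuihe

Derivation:
Hunk 1: at line 2 remove [nyej] add [vskm] -> 13 lines: jnkcl iyp rbgrk vskm ebzau pzwa tkw xrwpw dfbb xatti bmcbw mkrmj wuihe
Hunk 2: at line 3 remove [ebzau,pzwa] add [dpgz,bwznp,fgvbm] -> 14 lines: jnkcl iyp rbgrk vskm dpgz bwznp fgvbm tkw xrwpw dfbb xatti bmcbw mkrmj wuihe
Hunk 3: at line 1 remove [iyp,rbgrk,vskm] add [qtwwm,hqaiw] -> 13 lines: jnkcl qtwwm hqaiw dpgz bwznp fgvbm tkw xrwpw dfbb xatti bmcbw mkrmj wuihe
Hunk 4: at line 1 remove [qtwwm] add [uuyil,bgkiq,dlit] -> 15 lines: jnkcl uuyil bgkiq dlit hqaiw dpgz bwznp fgvbm tkw xrwpw dfbb xatti bmcbw mkrmj wuihe
Hunk 5: at line 3 remove [hqaiw,dpgz] add [wse] -> 14 lines: jnkcl uuyil bgkiq dlit wse bwznp fgvbm tkw xrwpw dfbb xatti bmcbw mkrmj wuihe
Hunk 6: at line 1 remove [bgkiq,dlit,wse] add [irmsd] -> 12 lines: jnkcl uuyil irmsd bwznp fgvbm tkw xrwpw dfbb xatti bmcbw mkrmj wuihe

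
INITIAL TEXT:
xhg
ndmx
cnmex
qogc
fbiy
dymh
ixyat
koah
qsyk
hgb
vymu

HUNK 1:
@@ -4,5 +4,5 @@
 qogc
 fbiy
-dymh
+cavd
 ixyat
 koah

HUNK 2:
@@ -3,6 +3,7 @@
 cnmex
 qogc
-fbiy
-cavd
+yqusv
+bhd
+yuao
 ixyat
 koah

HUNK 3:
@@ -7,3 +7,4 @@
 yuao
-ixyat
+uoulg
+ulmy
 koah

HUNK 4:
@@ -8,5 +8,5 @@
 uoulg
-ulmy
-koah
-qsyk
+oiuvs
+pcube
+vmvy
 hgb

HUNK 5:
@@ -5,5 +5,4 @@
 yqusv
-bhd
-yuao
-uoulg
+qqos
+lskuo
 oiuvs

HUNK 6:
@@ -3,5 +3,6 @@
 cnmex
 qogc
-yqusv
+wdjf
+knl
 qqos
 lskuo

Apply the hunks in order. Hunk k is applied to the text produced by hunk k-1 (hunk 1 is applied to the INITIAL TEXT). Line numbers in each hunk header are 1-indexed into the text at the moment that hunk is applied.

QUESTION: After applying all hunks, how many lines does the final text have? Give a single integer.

Hunk 1: at line 4 remove [dymh] add [cavd] -> 11 lines: xhg ndmx cnmex qogc fbiy cavd ixyat koah qsyk hgb vymu
Hunk 2: at line 3 remove [fbiy,cavd] add [yqusv,bhd,yuao] -> 12 lines: xhg ndmx cnmex qogc yqusv bhd yuao ixyat koah qsyk hgb vymu
Hunk 3: at line 7 remove [ixyat] add [uoulg,ulmy] -> 13 lines: xhg ndmx cnmex qogc yqusv bhd yuao uoulg ulmy koah qsyk hgb vymu
Hunk 4: at line 8 remove [ulmy,koah,qsyk] add [oiuvs,pcube,vmvy] -> 13 lines: xhg ndmx cnmex qogc yqusv bhd yuao uoulg oiuvs pcube vmvy hgb vymu
Hunk 5: at line 5 remove [bhd,yuao,uoulg] add [qqos,lskuo] -> 12 lines: xhg ndmx cnmex qogc yqusv qqos lskuo oiuvs pcube vmvy hgb vymu
Hunk 6: at line 3 remove [yqusv] add [wdjf,knl] -> 13 lines: xhg ndmx cnmex qogc wdjf knl qqos lskuo oiuvs pcube vmvy hgb vymu
Final line count: 13

Answer: 13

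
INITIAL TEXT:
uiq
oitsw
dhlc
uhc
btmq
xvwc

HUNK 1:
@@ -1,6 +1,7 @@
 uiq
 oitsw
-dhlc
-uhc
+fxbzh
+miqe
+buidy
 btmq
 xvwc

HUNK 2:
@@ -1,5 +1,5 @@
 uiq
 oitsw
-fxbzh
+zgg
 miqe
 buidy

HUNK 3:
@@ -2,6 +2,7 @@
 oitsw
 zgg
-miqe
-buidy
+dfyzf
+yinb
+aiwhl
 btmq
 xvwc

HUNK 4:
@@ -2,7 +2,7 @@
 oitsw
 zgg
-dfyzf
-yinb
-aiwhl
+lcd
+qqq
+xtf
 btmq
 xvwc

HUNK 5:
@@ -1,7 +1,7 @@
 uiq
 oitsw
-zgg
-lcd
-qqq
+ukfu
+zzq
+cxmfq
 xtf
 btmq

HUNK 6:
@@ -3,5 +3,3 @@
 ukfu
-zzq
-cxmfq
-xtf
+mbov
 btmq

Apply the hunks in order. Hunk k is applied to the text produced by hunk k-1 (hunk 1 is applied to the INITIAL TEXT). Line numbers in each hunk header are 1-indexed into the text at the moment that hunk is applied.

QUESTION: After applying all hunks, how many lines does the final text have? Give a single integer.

Hunk 1: at line 1 remove [dhlc,uhc] add [fxbzh,miqe,buidy] -> 7 lines: uiq oitsw fxbzh miqe buidy btmq xvwc
Hunk 2: at line 1 remove [fxbzh] add [zgg] -> 7 lines: uiq oitsw zgg miqe buidy btmq xvwc
Hunk 3: at line 2 remove [miqe,buidy] add [dfyzf,yinb,aiwhl] -> 8 lines: uiq oitsw zgg dfyzf yinb aiwhl btmq xvwc
Hunk 4: at line 2 remove [dfyzf,yinb,aiwhl] add [lcd,qqq,xtf] -> 8 lines: uiq oitsw zgg lcd qqq xtf btmq xvwc
Hunk 5: at line 1 remove [zgg,lcd,qqq] add [ukfu,zzq,cxmfq] -> 8 lines: uiq oitsw ukfu zzq cxmfq xtf btmq xvwc
Hunk 6: at line 3 remove [zzq,cxmfq,xtf] add [mbov] -> 6 lines: uiq oitsw ukfu mbov btmq xvwc
Final line count: 6

Answer: 6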